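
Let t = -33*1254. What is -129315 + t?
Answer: -170697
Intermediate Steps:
t = -41382
-129315 + t = -129315 - 41382 = -170697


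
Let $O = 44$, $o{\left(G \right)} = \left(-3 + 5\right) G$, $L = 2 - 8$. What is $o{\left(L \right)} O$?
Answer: $-528$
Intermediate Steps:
$L = -6$ ($L = 2 - 8 = -6$)
$o{\left(G \right)} = 2 G$
$o{\left(L \right)} O = 2 \left(-6\right) 44 = \left(-12\right) 44 = -528$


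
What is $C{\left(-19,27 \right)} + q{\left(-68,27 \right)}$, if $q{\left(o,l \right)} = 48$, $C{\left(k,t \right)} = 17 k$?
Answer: $-275$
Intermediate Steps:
$C{\left(-19,27 \right)} + q{\left(-68,27 \right)} = 17 \left(-19\right) + 48 = -323 + 48 = -275$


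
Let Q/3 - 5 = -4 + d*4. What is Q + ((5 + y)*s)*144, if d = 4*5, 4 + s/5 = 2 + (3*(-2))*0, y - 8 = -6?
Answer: -9837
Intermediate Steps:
y = 2 (y = 8 - 6 = 2)
s = -10 (s = -20 + 5*(2 + (3*(-2))*0) = -20 + 5*(2 - 6*0) = -20 + 5*(2 + 0) = -20 + 5*2 = -20 + 10 = -10)
d = 20
Q = 243 (Q = 15 + 3*(-4 + 20*4) = 15 + 3*(-4 + 80) = 15 + 3*76 = 15 + 228 = 243)
Q + ((5 + y)*s)*144 = 243 + ((5 + 2)*(-10))*144 = 243 + (7*(-10))*144 = 243 - 70*144 = 243 - 10080 = -9837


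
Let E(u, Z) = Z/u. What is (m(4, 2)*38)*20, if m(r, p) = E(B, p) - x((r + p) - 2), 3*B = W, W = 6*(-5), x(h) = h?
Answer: -3192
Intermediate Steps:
W = -30
B = -10 (B = (1/3)*(-30) = -10)
m(r, p) = 2 - r - 11*p/10 (m(r, p) = p/(-10) - ((r + p) - 2) = p*(-1/10) - ((p + r) - 2) = -p/10 - (-2 + p + r) = -p/10 + (2 - p - r) = 2 - r - 11*p/10)
(m(4, 2)*38)*20 = ((2 - 1*4 - 11/10*2)*38)*20 = ((2 - 4 - 11/5)*38)*20 = -21/5*38*20 = -798/5*20 = -3192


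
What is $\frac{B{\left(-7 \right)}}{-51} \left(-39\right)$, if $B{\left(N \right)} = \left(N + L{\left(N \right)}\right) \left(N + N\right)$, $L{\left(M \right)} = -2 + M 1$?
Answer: $\frac{2912}{17} \approx 171.29$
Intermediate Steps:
$L{\left(M \right)} = -2 + M$
$B{\left(N \right)} = 2 N \left(-2 + 2 N\right)$ ($B{\left(N \right)} = \left(N + \left(-2 + N\right)\right) \left(N + N\right) = \left(-2 + 2 N\right) 2 N = 2 N \left(-2 + 2 N\right)$)
$\frac{B{\left(-7 \right)}}{-51} \left(-39\right) = \frac{4 \left(-7\right) \left(-1 - 7\right)}{-51} \left(-39\right) = 4 \left(-7\right) \left(-8\right) \left(- \frac{1}{51}\right) \left(-39\right) = 224 \left(- \frac{1}{51}\right) \left(-39\right) = \left(- \frac{224}{51}\right) \left(-39\right) = \frac{2912}{17}$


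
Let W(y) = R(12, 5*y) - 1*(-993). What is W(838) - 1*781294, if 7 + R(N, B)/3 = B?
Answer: -767752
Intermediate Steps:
R(N, B) = -21 + 3*B
W(y) = 972 + 15*y (W(y) = (-21 + 3*(5*y)) - 1*(-993) = (-21 + 15*y) + 993 = 972 + 15*y)
W(838) - 1*781294 = (972 + 15*838) - 1*781294 = (972 + 12570) - 781294 = 13542 - 781294 = -767752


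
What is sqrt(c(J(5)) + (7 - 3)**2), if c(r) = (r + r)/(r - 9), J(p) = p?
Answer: 3*sqrt(6)/2 ≈ 3.6742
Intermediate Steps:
c(r) = 2*r/(-9 + r) (c(r) = (2*r)/(-9 + r) = 2*r/(-9 + r))
sqrt(c(J(5)) + (7 - 3)**2) = sqrt(2*5/(-9 + 5) + (7 - 3)**2) = sqrt(2*5/(-4) + 4**2) = sqrt(2*5*(-1/4) + 16) = sqrt(-5/2 + 16) = sqrt(27/2) = 3*sqrt(6)/2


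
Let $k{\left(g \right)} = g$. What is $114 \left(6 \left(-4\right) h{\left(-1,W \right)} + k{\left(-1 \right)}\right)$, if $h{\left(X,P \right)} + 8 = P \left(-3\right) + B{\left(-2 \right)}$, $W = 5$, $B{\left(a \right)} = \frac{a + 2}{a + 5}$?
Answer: $62814$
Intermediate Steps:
$B{\left(a \right)} = \frac{2 + a}{5 + a}$
$h{\left(X,P \right)} = -8 - 3 P$ ($h{\left(X,P \right)} = -8 + \left(P \left(-3\right) + \frac{2 - 2}{5 - 2}\right) = -8 - \left(3 P - \frac{1}{3} \cdot 0\right) = -8 + \left(- 3 P + \frac{1}{3} \cdot 0\right) = -8 + \left(- 3 P + 0\right) = -8 - 3 P$)
$114 \left(6 \left(-4\right) h{\left(-1,W \right)} + k{\left(-1 \right)}\right) = 114 \left(6 \left(-4\right) \left(-8 - 15\right) - 1\right) = 114 \left(- 24 \left(-8 - 15\right) - 1\right) = 114 \left(\left(-24\right) \left(-23\right) - 1\right) = 114 \left(552 - 1\right) = 114 \cdot 551 = 62814$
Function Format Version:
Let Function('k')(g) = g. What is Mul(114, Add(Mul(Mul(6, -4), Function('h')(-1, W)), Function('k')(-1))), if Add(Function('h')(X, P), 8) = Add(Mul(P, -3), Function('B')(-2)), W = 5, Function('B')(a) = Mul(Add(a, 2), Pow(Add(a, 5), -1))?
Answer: 62814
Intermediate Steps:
Function('B')(a) = Mul(Pow(Add(5, a), -1), Add(2, a)) (Function('B')(a) = Mul(Add(2, a), Pow(Add(5, a), -1)) = Mul(Pow(Add(5, a), -1), Add(2, a)))
Function('h')(X, P) = Add(-8, Mul(-3, P)) (Function('h')(X, P) = Add(-8, Add(Mul(P, -3), Mul(Pow(Add(5, -2), -1), Add(2, -2)))) = Add(-8, Add(Mul(-3, P), Mul(Pow(3, -1), 0))) = Add(-8, Add(Mul(-3, P), Mul(Rational(1, 3), 0))) = Add(-8, Add(Mul(-3, P), 0)) = Add(-8, Mul(-3, P)))
Mul(114, Add(Mul(Mul(6, -4), Function('h')(-1, W)), Function('k')(-1))) = Mul(114, Add(Mul(Mul(6, -4), Add(-8, Mul(-3, 5))), -1)) = Mul(114, Add(Mul(-24, Add(-8, -15)), -1)) = Mul(114, Add(Mul(-24, -23), -1)) = Mul(114, Add(552, -1)) = Mul(114, 551) = 62814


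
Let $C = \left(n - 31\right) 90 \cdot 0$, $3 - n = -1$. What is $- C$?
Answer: $0$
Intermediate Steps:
$n = 4$ ($n = 3 - -1 = 3 + 1 = 4$)
$C = 0$ ($C = \left(4 - 31\right) 90 \cdot 0 = \left(-27\right) 0 = 0$)
$- C = \left(-1\right) 0 = 0$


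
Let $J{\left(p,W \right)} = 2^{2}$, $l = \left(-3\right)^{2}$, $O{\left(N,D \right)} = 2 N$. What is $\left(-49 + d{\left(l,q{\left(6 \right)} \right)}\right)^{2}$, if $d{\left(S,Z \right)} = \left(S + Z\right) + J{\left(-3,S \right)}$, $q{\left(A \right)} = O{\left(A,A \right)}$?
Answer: $576$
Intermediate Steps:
$q{\left(A \right)} = 2 A$
$l = 9$
$J{\left(p,W \right)} = 4$
$d{\left(S,Z \right)} = 4 + S + Z$ ($d{\left(S,Z \right)} = \left(S + Z\right) + 4 = 4 + S + Z$)
$\left(-49 + d{\left(l,q{\left(6 \right)} \right)}\right)^{2} = \left(-49 + \left(4 + 9 + 2 \cdot 6\right)\right)^{2} = \left(-49 + \left(4 + 9 + 12\right)\right)^{2} = \left(-49 + 25\right)^{2} = \left(-24\right)^{2} = 576$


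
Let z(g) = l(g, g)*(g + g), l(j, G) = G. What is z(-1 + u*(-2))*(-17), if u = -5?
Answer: -2754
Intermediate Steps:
z(g) = 2*g² (z(g) = g*(g + g) = g*(2*g) = 2*g²)
z(-1 + u*(-2))*(-17) = (2*(-1 - 5*(-2))²)*(-17) = (2*(-1 + 10)²)*(-17) = (2*9²)*(-17) = (2*81)*(-17) = 162*(-17) = -2754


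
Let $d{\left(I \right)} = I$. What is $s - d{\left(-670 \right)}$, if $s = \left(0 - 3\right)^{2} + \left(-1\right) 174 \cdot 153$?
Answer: $-25943$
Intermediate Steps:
$s = -26613$ ($s = \left(-3\right)^{2} - 26622 = 9 - 26622 = -26613$)
$s - d{\left(-670 \right)} = -26613 - -670 = -26613 + 670 = -25943$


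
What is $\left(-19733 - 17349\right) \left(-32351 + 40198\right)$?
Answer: $-290982454$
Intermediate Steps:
$\left(-19733 - 17349\right) \left(-32351 + 40198\right) = \left(-19733 - 17349\right) 7847 = \left(-37082\right) 7847 = -290982454$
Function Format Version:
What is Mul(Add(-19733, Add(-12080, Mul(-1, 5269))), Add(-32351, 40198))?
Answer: -290982454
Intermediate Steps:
Mul(Add(-19733, Add(-12080, Mul(-1, 5269))), Add(-32351, 40198)) = Mul(Add(-19733, Add(-12080, -5269)), 7847) = Mul(Add(-19733, -17349), 7847) = Mul(-37082, 7847) = -290982454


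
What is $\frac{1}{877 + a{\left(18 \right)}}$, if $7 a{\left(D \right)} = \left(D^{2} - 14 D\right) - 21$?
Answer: $\frac{7}{6190} \approx 0.0011309$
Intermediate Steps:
$a{\left(D \right)} = -3 - 2 D + \frac{D^{2}}{7}$ ($a{\left(D \right)} = \frac{\left(D^{2} - 14 D\right) - 21}{7} = \frac{-21 + D^{2} - 14 D}{7} = -3 - 2 D + \frac{D^{2}}{7}$)
$\frac{1}{877 + a{\left(18 \right)}} = \frac{1}{877 - \left(39 - \frac{324}{7}\right)} = \frac{1}{877 - - \frac{51}{7}} = \frac{1}{877 + \frac{51}{7}} = \frac{1}{\frac{6190}{7}} = \frac{7}{6190}$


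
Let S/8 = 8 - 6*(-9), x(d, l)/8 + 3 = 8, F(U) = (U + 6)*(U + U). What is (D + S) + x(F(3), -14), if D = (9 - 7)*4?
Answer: 544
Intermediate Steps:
D = 8 (D = 2*4 = 8)
F(U) = 2*U*(6 + U) (F(U) = (6 + U)*(2*U) = 2*U*(6 + U))
x(d, l) = 40 (x(d, l) = -24 + 8*8 = -24 + 64 = 40)
S = 496 (S = 8*(8 - 6*(-9)) = 8*(8 + 54) = 8*62 = 496)
(D + S) + x(F(3), -14) = (8 + 496) + 40 = 504 + 40 = 544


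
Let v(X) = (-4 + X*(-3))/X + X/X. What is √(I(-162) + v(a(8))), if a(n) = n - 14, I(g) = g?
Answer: 7*I*√30/3 ≈ 12.78*I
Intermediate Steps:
a(n) = -14 + n
v(X) = 1 + (-4 - 3*X)/X (v(X) = (-4 - 3*X)/X + 1 = 1 + (-4 - 3*X)/X)
√(I(-162) + v(a(8))) = √(-162 + (-2 - 4/(-14 + 8))) = √(-162 + (-2 - 4/(-6))) = √(-162 + (-2 - 4*(-⅙))) = √(-162 + (-2 + ⅔)) = √(-162 - 4/3) = √(-490/3) = 7*I*√30/3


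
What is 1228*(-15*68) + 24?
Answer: -1252536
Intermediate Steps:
1228*(-15*68) + 24 = 1228*(-1020) + 24 = -1252560 + 24 = -1252536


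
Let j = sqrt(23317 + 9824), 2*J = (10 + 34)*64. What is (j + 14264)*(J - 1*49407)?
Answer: -684657736 - 47999*sqrt(33141) ≈ -6.9340e+8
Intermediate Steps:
J = 1408 (J = ((10 + 34)*64)/2 = (44*64)/2 = (1/2)*2816 = 1408)
j = sqrt(33141) ≈ 182.05
(j + 14264)*(J - 1*49407) = (sqrt(33141) + 14264)*(1408 - 1*49407) = (14264 + sqrt(33141))*(1408 - 49407) = (14264 + sqrt(33141))*(-47999) = -684657736 - 47999*sqrt(33141)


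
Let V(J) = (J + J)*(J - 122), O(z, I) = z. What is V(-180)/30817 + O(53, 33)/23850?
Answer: 48954817/13867650 ≈ 3.5301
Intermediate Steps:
V(J) = 2*J*(-122 + J) (V(J) = (2*J)*(-122 + J) = 2*J*(-122 + J))
V(-180)/30817 + O(53, 33)/23850 = (2*(-180)*(-122 - 180))/30817 + 53/23850 = (2*(-180)*(-302))*(1/30817) + 53*(1/23850) = 108720*(1/30817) + 1/450 = 108720/30817 + 1/450 = 48954817/13867650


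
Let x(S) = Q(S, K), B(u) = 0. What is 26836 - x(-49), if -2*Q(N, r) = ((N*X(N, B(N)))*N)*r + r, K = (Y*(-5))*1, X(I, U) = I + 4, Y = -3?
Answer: -783494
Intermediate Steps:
X(I, U) = 4 + I
K = 15 (K = -3*(-5)*1 = 15*1 = 15)
Q(N, r) = -r/2 - r*N²*(4 + N)/2 (Q(N, r) = -(((N*(4 + N))*N)*r + r)/2 = -((N²*(4 + N))*r + r)/2 = -(r*N²*(4 + N) + r)/2 = -(r + r*N²*(4 + N))/2 = -r/2 - r*N²*(4 + N)/2)
x(S) = -15/2 - 15*S²*(4 + S)/2 (x(S) = -½*15*(1 + S²*(4 + S)) = -15/2 - 15*S²*(4 + S)/2)
26836 - x(-49) = 26836 - (-15/2 + (15/2)*(-49)²*(-4 - 1*(-49))) = 26836 - (-15/2 + (15/2)*2401*(-4 + 49)) = 26836 - (-15/2 + (15/2)*2401*45) = 26836 - (-15/2 + 1620675/2) = 26836 - 1*810330 = 26836 - 810330 = -783494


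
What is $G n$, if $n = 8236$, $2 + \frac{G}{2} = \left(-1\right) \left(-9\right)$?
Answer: $115304$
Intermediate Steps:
$G = 14$ ($G = -4 + 2 \left(\left(-1\right) \left(-9\right)\right) = -4 + 2 \cdot 9 = -4 + 18 = 14$)
$G n = 14 \cdot 8236 = 115304$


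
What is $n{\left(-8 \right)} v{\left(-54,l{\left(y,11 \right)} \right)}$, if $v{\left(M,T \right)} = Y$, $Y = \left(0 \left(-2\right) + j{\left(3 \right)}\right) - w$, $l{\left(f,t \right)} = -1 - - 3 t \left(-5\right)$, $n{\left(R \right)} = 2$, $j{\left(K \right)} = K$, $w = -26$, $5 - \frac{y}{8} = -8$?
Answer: $58$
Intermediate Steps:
$y = 104$ ($y = 40 - -64 = 40 + 64 = 104$)
$l{\left(f,t \right)} = -1 - 15 t$
$Y = 29$ ($Y = \left(0 \left(-2\right) + 3\right) - -26 = \left(0 + 3\right) + 26 = 3 + 26 = 29$)
$v{\left(M,T \right)} = 29$
$n{\left(-8 \right)} v{\left(-54,l{\left(y,11 \right)} \right)} = 2 \cdot 29 = 58$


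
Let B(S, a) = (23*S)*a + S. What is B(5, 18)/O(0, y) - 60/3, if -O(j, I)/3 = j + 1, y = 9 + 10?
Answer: -2135/3 ≈ -711.67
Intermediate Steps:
y = 19
O(j, I) = -3 - 3*j (O(j, I) = -3*(j + 1) = -3*(1 + j) = -3 - 3*j)
B(S, a) = S + 23*S*a (B(S, a) = 23*S*a + S = S + 23*S*a)
B(5, 18)/O(0, y) - 60/3 = (5*(1 + 23*18))/(-3 - 3*0) - 60/3 = (5*(1 + 414))/(-3 + 0) - 60*⅓ = (5*415)/(-3) - 20 = 2075*(-⅓) - 20 = -2075/3 - 20 = -2135/3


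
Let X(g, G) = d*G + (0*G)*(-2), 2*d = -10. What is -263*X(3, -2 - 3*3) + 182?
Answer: -14283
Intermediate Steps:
d = -5 (d = (1/2)*(-10) = -5)
X(g, G) = -5*G (X(g, G) = -5*G + (0*G)*(-2) = -5*G + 0*(-2) = -5*G + 0 = -5*G)
-263*X(3, -2 - 3*3) + 182 = -(-1315)*(-2 - 3*3) + 182 = -(-1315)*(-2 - 9) + 182 = -(-1315)*(-11) + 182 = -263*55 + 182 = -14465 + 182 = -14283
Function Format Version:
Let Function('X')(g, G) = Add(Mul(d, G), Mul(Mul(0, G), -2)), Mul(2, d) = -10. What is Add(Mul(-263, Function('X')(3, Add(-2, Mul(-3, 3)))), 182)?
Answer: -14283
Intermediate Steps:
d = -5 (d = Mul(Rational(1, 2), -10) = -5)
Function('X')(g, G) = Mul(-5, G) (Function('X')(g, G) = Add(Mul(-5, G), Mul(Mul(0, G), -2)) = Add(Mul(-5, G), Mul(0, -2)) = Add(Mul(-5, G), 0) = Mul(-5, G))
Add(Mul(-263, Function('X')(3, Add(-2, Mul(-3, 3)))), 182) = Add(Mul(-263, Mul(-5, Add(-2, Mul(-3, 3)))), 182) = Add(Mul(-263, Mul(-5, Add(-2, -9))), 182) = Add(Mul(-263, Mul(-5, -11)), 182) = Add(Mul(-263, 55), 182) = Add(-14465, 182) = -14283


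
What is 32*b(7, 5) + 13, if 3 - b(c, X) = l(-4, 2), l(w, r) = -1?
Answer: 141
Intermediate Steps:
b(c, X) = 4 (b(c, X) = 3 - 1*(-1) = 3 + 1 = 4)
32*b(7, 5) + 13 = 32*4 + 13 = 128 + 13 = 141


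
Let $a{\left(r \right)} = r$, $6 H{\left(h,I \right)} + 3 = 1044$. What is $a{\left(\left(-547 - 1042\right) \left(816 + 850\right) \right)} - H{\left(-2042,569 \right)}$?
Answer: $- \frac{5294895}{2} \approx -2.6474 \cdot 10^{6}$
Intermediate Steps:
$H{\left(h,I \right)} = \frac{347}{2}$ ($H{\left(h,I \right)} = - \frac{1}{2} + \frac{1}{6} \cdot 1044 = - \frac{1}{2} + 174 = \frac{347}{2}$)
$a{\left(\left(-547 - 1042\right) \left(816 + 850\right) \right)} - H{\left(-2042,569 \right)} = \left(-547 - 1042\right) \left(816 + 850\right) - \frac{347}{2} = \left(-1589\right) 1666 - \frac{347}{2} = -2647274 - \frac{347}{2} = - \frac{5294895}{2}$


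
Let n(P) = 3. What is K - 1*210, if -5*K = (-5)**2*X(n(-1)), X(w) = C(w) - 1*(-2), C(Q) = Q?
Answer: -235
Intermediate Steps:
X(w) = 2 + w (X(w) = w - 1*(-2) = w + 2 = 2 + w)
K = -25 (K = -(-5)**2*(2 + 3)/5 = -5*5 = -1/5*125 = -25)
K - 1*210 = -25 - 1*210 = -25 - 210 = -235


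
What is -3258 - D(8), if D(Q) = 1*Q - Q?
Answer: -3258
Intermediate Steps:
D(Q) = 0 (D(Q) = Q - Q = 0)
-3258 - D(8) = -3258 - 1*0 = -3258 + 0 = -3258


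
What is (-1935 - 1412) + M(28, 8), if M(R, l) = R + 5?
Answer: -3314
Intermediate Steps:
M(R, l) = 5 + R
(-1935 - 1412) + M(28, 8) = (-1935 - 1412) + (5 + 28) = -3347 + 33 = -3314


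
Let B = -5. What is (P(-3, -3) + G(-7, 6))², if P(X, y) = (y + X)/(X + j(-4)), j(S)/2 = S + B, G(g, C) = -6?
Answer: 1600/49 ≈ 32.653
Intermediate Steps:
j(S) = -10 + 2*S (j(S) = 2*(S - 5) = 2*(-5 + S) = -10 + 2*S)
P(X, y) = (X + y)/(-18 + X) (P(X, y) = (y + X)/(X + (-10 + 2*(-4))) = (X + y)/(X + (-10 - 8)) = (X + y)/(X - 18) = (X + y)/(-18 + X))
(P(-3, -3) + G(-7, 6))² = ((-3 - 3)/(-18 - 3) - 6)² = (-6/(-21) - 6)² = (-1/21*(-6) - 6)² = (2/7 - 6)² = (-40/7)² = 1600/49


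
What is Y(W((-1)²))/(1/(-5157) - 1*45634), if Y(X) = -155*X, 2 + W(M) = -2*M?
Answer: -3197340/235334539 ≈ -0.013586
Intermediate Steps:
W(M) = -2 - 2*M
Y(W((-1)²))/(1/(-5157) - 1*45634) = (-155*(-2 - 2*(-1)²))/(1/(-5157) - 1*45634) = (-155*(-2 - 2*1))/(-1/5157 - 45634) = (-155*(-2 - 2))/(-235334539/5157) = -155*(-4)*(-5157/235334539) = 620*(-5157/235334539) = -3197340/235334539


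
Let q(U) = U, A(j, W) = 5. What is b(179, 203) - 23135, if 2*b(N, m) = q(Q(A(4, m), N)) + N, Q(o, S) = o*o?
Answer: -23033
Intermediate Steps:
Q(o, S) = o²
b(N, m) = 25/2 + N/2 (b(N, m) = (5² + N)/2 = (25 + N)/2 = 25/2 + N/2)
b(179, 203) - 23135 = (25/2 + (½)*179) - 23135 = (25/2 + 179/2) - 23135 = 102 - 23135 = -23033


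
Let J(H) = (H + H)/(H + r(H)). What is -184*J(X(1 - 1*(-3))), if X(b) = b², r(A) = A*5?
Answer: -184/3 ≈ -61.333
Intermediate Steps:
r(A) = 5*A
J(H) = ⅓ (J(H) = (H + H)/(H + 5*H) = (2*H)/((6*H)) = (2*H)*(1/(6*H)) = ⅓)
-184*J(X(1 - 1*(-3))) = -184*⅓ = -184/3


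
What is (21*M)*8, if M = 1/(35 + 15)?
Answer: 84/25 ≈ 3.3600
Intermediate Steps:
M = 1/50 ≈ 0.020000
(21*M)*8 = (21*(1/50))*8 = (21/50)*8 = 84/25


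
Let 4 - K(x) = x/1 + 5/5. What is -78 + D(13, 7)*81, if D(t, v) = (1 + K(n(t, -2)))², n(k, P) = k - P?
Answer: 9723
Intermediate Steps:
K(x) = 3 - x (K(x) = 4 - (x/1 + 5/5) = 4 - (x*1 + 5*(⅕)) = 4 - (x + 1) = 4 - (1 + x) = 4 + (-1 - x) = 3 - x)
D(t, v) = (2 - t)² (D(t, v) = (1 + (3 - (t - 1*(-2))))² = (1 + (3 - (t + 2)))² = (1 + (3 - (2 + t)))² = (1 + (3 + (-2 - t)))² = (1 + (1 - t))² = (2 - t)²)
-78 + D(13, 7)*81 = -78 + (-2 + 13)²*81 = -78 + 11²*81 = -78 + 121*81 = -78 + 9801 = 9723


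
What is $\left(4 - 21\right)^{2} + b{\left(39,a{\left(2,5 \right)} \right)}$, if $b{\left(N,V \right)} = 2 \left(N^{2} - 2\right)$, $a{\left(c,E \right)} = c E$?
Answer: $3327$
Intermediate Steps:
$a{\left(c,E \right)} = E c$
$b{\left(N,V \right)} = -4 + 2 N^{2}$ ($b{\left(N,V \right)} = 2 \left(-2 + N^{2}\right) = -4 + 2 N^{2}$)
$\left(4 - 21\right)^{2} + b{\left(39,a{\left(2,5 \right)} \right)} = \left(4 - 21\right)^{2} - \left(4 - 2 \cdot 39^{2}\right) = \left(-17\right)^{2} + \left(-4 + 2 \cdot 1521\right) = 289 + \left(-4 + 3042\right) = 289 + 3038 = 3327$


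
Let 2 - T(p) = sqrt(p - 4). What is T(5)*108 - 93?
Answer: 15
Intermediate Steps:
T(p) = 2 - sqrt(-4 + p) (T(p) = 2 - sqrt(p - 4) = 2 - sqrt(-4 + p))
T(5)*108 - 93 = (2 - sqrt(-4 + 5))*108 - 93 = (2 - sqrt(1))*108 - 93 = (2 - 1*1)*108 - 93 = (2 - 1)*108 - 93 = 1*108 - 93 = 108 - 93 = 15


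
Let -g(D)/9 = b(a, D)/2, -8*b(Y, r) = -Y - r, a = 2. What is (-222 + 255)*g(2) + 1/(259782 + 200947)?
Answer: -136836509/1842916 ≈ -74.250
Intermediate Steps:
b(Y, r) = Y/8 + r/8 (b(Y, r) = -(-Y - r)/8 = Y/8 + r/8)
g(D) = -9/8 - 9*D/16 (g(D) = -9*((⅛)*2 + D/8)/2 = -9*(¼ + D/8)/2 = -9*(⅛ + D/16) = -9/8 - 9*D/16)
(-222 + 255)*g(2) + 1/(259782 + 200947) = (-222 + 255)*(-9/8 - 9/16*2) + 1/(259782 + 200947) = 33*(-9/8 - 9/8) + 1/460729 = 33*(-9/4) + 1/460729 = -297/4 + 1/460729 = -136836509/1842916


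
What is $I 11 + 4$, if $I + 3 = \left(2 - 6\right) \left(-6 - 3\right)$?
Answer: $367$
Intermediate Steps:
$I = 33$ ($I = -3 + \left(2 - 6\right) \left(-6 - 3\right) = -3 - -36 = -3 + 36 = 33$)
$I 11 + 4 = 33 \cdot 11 + 4 = 363 + 4 = 367$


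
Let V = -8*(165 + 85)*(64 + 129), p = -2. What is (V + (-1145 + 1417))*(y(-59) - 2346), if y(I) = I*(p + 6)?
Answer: 995949696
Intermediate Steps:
y(I) = 4*I (y(I) = I*(-2 + 6) = I*4 = 4*I)
V = -386000 (V = -2000*193 = -8*48250 = -386000)
(V + (-1145 + 1417))*(y(-59) - 2346) = (-386000 + (-1145 + 1417))*(4*(-59) - 2346) = (-386000 + 272)*(-236 - 2346) = -385728*(-2582) = 995949696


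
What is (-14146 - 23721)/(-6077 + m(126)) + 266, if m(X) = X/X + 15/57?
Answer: 31426247/115439 ≈ 272.23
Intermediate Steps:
m(X) = 24/19 (m(X) = 1 + 15*(1/57) = 1 + 5/19 = 24/19)
(-14146 - 23721)/(-6077 + m(126)) + 266 = (-14146 - 23721)/(-6077 + 24/19) + 266 = -37867/(-115439/19) + 266 = -37867*(-19/115439) + 266 = 719473/115439 + 266 = 31426247/115439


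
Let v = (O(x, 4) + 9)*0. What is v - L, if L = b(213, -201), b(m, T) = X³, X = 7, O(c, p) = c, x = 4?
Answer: -343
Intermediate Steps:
b(m, T) = 343 (b(m, T) = 7³ = 343)
v = 0 (v = (4 + 9)*0 = 13*0 = 0)
L = 343
v - L = 0 - 1*343 = 0 - 343 = -343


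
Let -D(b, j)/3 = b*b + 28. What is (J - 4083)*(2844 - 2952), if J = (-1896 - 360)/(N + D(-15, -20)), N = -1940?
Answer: 1189918188/2699 ≈ 4.4087e+5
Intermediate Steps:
D(b, j) = -84 - 3*b**2 (D(b, j) = -3*(b*b + 28) = -3*(b**2 + 28) = -3*(28 + b**2) = -84 - 3*b**2)
J = 2256/2699 (J = (-1896 - 360)/(-1940 + (-84 - 3*(-15)**2)) = -2256/(-1940 + (-84 - 3*225)) = -2256/(-1940 + (-84 - 675)) = -2256/(-1940 - 759) = -2256/(-2699) = -2256*(-1/2699) = 2256/2699 ≈ 0.83587)
(J - 4083)*(2844 - 2952) = (2256/2699 - 4083)*(2844 - 2952) = -11017761/2699*(-108) = 1189918188/2699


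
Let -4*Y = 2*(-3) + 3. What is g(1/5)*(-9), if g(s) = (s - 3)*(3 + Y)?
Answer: 189/2 ≈ 94.500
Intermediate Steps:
Y = ¾ (Y = -(2*(-3) + 3)/4 = -(-6 + 3)/4 = -¼*(-3) = ¾ ≈ 0.75000)
g(s) = -45/4 + 15*s/4 (g(s) = (s - 3)*(3 + ¾) = (-3 + s)*(15/4) = -45/4 + 15*s/4)
g(1/5)*(-9) = (-45/4 + (15/4)/5)*(-9) = (-45/4 + (15/4)*(⅕))*(-9) = (-45/4 + ¾)*(-9) = -21/2*(-9) = 189/2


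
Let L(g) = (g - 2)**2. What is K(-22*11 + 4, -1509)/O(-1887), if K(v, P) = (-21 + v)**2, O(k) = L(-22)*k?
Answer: -1813/29376 ≈ -0.061717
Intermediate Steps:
L(g) = (-2 + g)**2
O(k) = 576*k (O(k) = (-2 - 22)**2*k = (-24)**2*k = 576*k)
K(-22*11 + 4, -1509)/O(-1887) = (-21 + (-22*11 + 4))**2/((576*(-1887))) = (-21 + (-242 + 4))**2/(-1086912) = (-21 - 238)**2*(-1/1086912) = (-259)**2*(-1/1086912) = 67081*(-1/1086912) = -1813/29376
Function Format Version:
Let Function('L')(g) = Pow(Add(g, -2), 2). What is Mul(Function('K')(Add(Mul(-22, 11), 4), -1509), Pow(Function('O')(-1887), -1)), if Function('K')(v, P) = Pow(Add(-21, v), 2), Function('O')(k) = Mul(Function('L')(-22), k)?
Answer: Rational(-1813, 29376) ≈ -0.061717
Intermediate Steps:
Function('L')(g) = Pow(Add(-2, g), 2)
Function('O')(k) = Mul(576, k) (Function('O')(k) = Mul(Pow(Add(-2, -22), 2), k) = Mul(Pow(-24, 2), k) = Mul(576, k))
Mul(Function('K')(Add(Mul(-22, 11), 4), -1509), Pow(Function('O')(-1887), -1)) = Mul(Pow(Add(-21, Add(Mul(-22, 11), 4)), 2), Pow(Mul(576, -1887), -1)) = Mul(Pow(Add(-21, Add(-242, 4)), 2), Pow(-1086912, -1)) = Mul(Pow(Add(-21, -238), 2), Rational(-1, 1086912)) = Mul(Pow(-259, 2), Rational(-1, 1086912)) = Mul(67081, Rational(-1, 1086912)) = Rational(-1813, 29376)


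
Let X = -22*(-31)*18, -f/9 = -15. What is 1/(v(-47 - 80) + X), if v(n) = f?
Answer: 1/12411 ≈ 8.0574e-5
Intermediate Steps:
f = 135 (f = -9*(-15) = 135)
X = 12276 (X = 682*18 = 12276)
v(n) = 135
1/(v(-47 - 80) + X) = 1/(135 + 12276) = 1/12411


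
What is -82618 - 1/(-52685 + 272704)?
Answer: -18177529743/220019 ≈ -82618.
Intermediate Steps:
-82618 - 1/(-52685 + 272704) = -82618 - 1/220019 = -18177529743/220019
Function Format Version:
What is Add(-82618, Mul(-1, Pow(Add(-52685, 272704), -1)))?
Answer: Rational(-18177529743, 220019) ≈ -82618.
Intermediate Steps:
Add(-82618, Mul(-1, Pow(Add(-52685, 272704), -1))) = Add(-82618, Mul(-1, Pow(220019, -1))) = Add(-82618, Mul(-1, Rational(1, 220019))) = Add(-82618, Rational(-1, 220019)) = Rational(-18177529743, 220019)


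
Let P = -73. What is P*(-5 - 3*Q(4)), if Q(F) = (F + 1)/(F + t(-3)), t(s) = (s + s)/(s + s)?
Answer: 584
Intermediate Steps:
t(s) = 1 (t(s) = (2*s)/((2*s)) = (2*s)*(1/(2*s)) = 1)
Q(F) = 1 (Q(F) = (F + 1)/(F + 1) = (1 + F)/(1 + F) = 1)
P*(-5 - 3*Q(4)) = -73*(-5 - 3*1) = -73*(-5 - 3) = -73*(-8) = 584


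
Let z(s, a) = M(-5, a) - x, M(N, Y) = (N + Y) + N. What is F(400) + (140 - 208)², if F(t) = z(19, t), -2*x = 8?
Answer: 5018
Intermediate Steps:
M(N, Y) = Y + 2*N
x = -4 (x = -½*8 = -4)
z(s, a) = -6 + a (z(s, a) = (a + 2*(-5)) - 1*(-4) = (a - 10) + 4 = (-10 + a) + 4 = -6 + a)
F(t) = -6 + t
F(400) + (140 - 208)² = (-6 + 400) + (140 - 208)² = 394 + (-68)² = 394 + 4624 = 5018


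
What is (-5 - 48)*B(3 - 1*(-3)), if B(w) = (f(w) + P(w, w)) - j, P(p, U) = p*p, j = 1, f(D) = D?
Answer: -2173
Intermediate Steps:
P(p, U) = p**2
B(w) = -1 + w + w**2 (B(w) = (w + w**2) - 1*1 = (w + w**2) - 1 = -1 + w + w**2)
(-5 - 48)*B(3 - 1*(-3)) = (-5 - 48)*(-1 + (3 - 1*(-3)) + (3 - 1*(-3))**2) = -53*(-1 + (3 + 3) + (3 + 3)**2) = -53*(-1 + 6 + 6**2) = -53*(-1 + 6 + 36) = -53*41 = -2173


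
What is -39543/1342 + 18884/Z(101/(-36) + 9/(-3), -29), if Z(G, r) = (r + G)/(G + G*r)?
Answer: -21193264405/240218 ≈ -88225.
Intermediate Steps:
Z(G, r) = (G + r)/(G + G*r)
-39543/1342 + 18884/Z(101/(-36) + 9/(-3), -29) = -39543/1342 + 18884/((((101/(-36) + 9/(-3)) - 29)/((101/(-36) + 9/(-3))*(1 - 29)))) = -39543*1/1342 + 18884/((((101*(-1/36) + 9*(-⅓)) - 29)/((101*(-1/36) + 9*(-⅓))*(-28)))) = -39543/1342 + 18884/((-1/28*((-101/36 - 3) - 29)/(-101/36 - 3))) = -39543/1342 + 18884/((-1/28*(-209/36 - 29)/(-209/36))) = -39543/1342 + 18884/((-36/209*(-1/28)*(-1253/36))) = -39543/1342 + 18884/(-179/836) = -39543/1342 + 18884*(-836/179) = -39543/1342 - 15787024/179 = -21193264405/240218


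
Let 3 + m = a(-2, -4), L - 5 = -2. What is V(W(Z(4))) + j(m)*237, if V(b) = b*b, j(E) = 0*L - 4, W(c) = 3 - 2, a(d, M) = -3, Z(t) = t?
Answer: -947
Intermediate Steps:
L = 3 (L = 5 - 2 = 3)
W(c) = 1
m = -6 (m = -3 - 3 = -6)
j(E) = -4 (j(E) = 0*3 - 4 = 0 - 4 = -4)
V(b) = b²
V(W(Z(4))) + j(m)*237 = 1² - 4*237 = 1 - 948 = -947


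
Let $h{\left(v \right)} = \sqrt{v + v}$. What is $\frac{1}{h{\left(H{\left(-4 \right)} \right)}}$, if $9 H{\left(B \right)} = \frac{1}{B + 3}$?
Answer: $- \frac{3 i \sqrt{2}}{2} \approx - 2.1213 i$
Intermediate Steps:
$H{\left(B \right)} = \frac{1}{9 \left(3 + B\right)}$ ($H{\left(B \right)} = \frac{1}{9 \left(B + 3\right)} = \frac{1}{9 \left(3 + B\right)}$)
$h{\left(v \right)} = \sqrt{2} \sqrt{v}$ ($h{\left(v \right)} = \sqrt{2 v} = \sqrt{2} \sqrt{v}$)
$\frac{1}{h{\left(H{\left(-4 \right)} \right)}} = \frac{1}{\sqrt{2} \sqrt{\frac{1}{9 \left(3 - 4\right)}}} = \frac{1}{\sqrt{2} \sqrt{\frac{1}{9 \left(-1\right)}}} = \frac{1}{\sqrt{2} \sqrt{\frac{1}{9} \left(-1\right)}} = \frac{1}{\sqrt{2} \sqrt{- \frac{1}{9}}} = \frac{1}{\sqrt{2} \frac{i}{3}} = \frac{1}{\frac{1}{3} i \sqrt{2}} = - \frac{3 i \sqrt{2}}{2}$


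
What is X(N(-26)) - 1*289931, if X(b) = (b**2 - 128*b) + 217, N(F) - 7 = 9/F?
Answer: -196392479/676 ≈ -2.9052e+5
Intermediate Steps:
N(F) = 7 + 9/F
X(b) = 217 + b**2 - 128*b
X(N(-26)) - 1*289931 = (217 + (7 + 9/(-26))**2 - 128*(7 + 9/(-26))) - 1*289931 = (217 + (7 + 9*(-1/26))**2 - 128*(7 + 9*(-1/26))) - 289931 = (217 + (7 - 9/26)**2 - 128*(7 - 9/26)) - 289931 = (217 + (173/26)**2 - 128*173/26) - 289931 = (217 + 29929/676 - 11072/13) - 289931 = -399123/676 - 289931 = -196392479/676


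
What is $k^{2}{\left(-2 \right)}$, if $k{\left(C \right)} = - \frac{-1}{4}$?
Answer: $\frac{1}{16} \approx 0.0625$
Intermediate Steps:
$k{\left(C \right)} = \frac{1}{4}$ ($k{\left(C \right)} = - \frac{-1}{4} = \left(-1\right) \left(- \frac{1}{4}\right) = \frac{1}{4}$)
$k^{2}{\left(-2 \right)} = \left(\frac{1}{4}\right)^{2} = \frac{1}{16}$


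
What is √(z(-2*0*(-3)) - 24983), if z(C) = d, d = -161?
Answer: 2*I*√6286 ≈ 158.57*I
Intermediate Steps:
z(C) = -161
√(z(-2*0*(-3)) - 24983) = √(-161 - 24983) = √(-25144) = 2*I*√6286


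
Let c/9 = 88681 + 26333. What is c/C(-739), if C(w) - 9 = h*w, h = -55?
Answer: 517563/20327 ≈ 25.462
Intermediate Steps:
c = 1035126 (c = 9*(88681 + 26333) = 9*115014 = 1035126)
C(w) = 9 - 55*w
c/C(-739) = 1035126/(9 - 55*(-739)) = 1035126/(9 + 40645) = 1035126/40654 = 1035126*(1/40654) = 517563/20327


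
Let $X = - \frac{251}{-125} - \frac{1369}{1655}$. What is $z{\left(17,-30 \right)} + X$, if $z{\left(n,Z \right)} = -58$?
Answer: $- \frac{2350894}{41375} \approx -56.819$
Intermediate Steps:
$X = \frac{48856}{41375}$ ($X = \left(-251\right) \left(- \frac{1}{125}\right) - \frac{1369}{1655} = \frac{251}{125} - \frac{1369}{1655} = \frac{48856}{41375} \approx 1.1808$)
$z{\left(17,-30 \right)} + X = -58 + \frac{48856}{41375} = - \frac{2350894}{41375}$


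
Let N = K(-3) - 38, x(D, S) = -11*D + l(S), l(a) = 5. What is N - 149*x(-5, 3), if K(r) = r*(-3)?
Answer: -8969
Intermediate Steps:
K(r) = -3*r
x(D, S) = 5 - 11*D (x(D, S) = -11*D + 5 = 5 - 11*D)
N = -29 (N = -3*(-3) - 38 = 9 - 38 = -29)
N - 149*x(-5, 3) = -29 - 149*(5 - 11*(-5)) = -29 - 149*(5 + 55) = -29 - 149*60 = -29 - 8940 = -8969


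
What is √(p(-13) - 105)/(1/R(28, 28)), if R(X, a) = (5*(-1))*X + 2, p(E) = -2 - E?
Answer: -138*I*√94 ≈ -1338.0*I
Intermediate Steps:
R(X, a) = 2 - 5*X (R(X, a) = -5*X + 2 = 2 - 5*X)
√(p(-13) - 105)/(1/R(28, 28)) = √((-2 - 1*(-13)) - 105)/(1/(2 - 5*28)) = √((-2 + 13) - 105)/(1/(2 - 140)) = √(11 - 105)/(1/(-138)) = √(-94)/(-1/138) = (I*√94)*(-138) = -138*I*√94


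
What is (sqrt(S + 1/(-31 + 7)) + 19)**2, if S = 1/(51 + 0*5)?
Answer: (1292 + I*sqrt(102))**2/4624 ≈ 360.98 + 5.6438*I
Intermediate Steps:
S = 1/51 (S = 1/(51 + 0) = 1/51 ≈ 0.019608)
(sqrt(S + 1/(-31 + 7)) + 19)**2 = (sqrt(1/51 + 1/(-31 + 7)) + 19)**2 = (sqrt(1/51 + 1/(-24)) + 19)**2 = (sqrt(1/51 - 1/24) + 19)**2 = (sqrt(-3/136) + 19)**2 = (I*sqrt(102)/68 + 19)**2 = (19 + I*sqrt(102)/68)**2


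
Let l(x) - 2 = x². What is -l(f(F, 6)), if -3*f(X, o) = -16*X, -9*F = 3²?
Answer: -274/9 ≈ -30.444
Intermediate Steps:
F = -1 (F = -⅑*3² = -⅑*9 = -1)
f(X, o) = 16*X/3 (f(X, o) = -(-16)*X/3 = 16*X/3)
l(x) = 2 + x²
-l(f(F, 6)) = -(2 + ((16/3)*(-1))²) = -(2 + (-16/3)²) = -(2 + 256/9) = -1*274/9 = -274/9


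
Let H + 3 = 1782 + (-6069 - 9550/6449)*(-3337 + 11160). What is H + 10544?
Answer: -306179486986/6449 ≈ -4.7477e+7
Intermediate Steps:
H = -306247485242/6449 (H = -3 + (1782 + (-6069 - 9550/6449)*(-3337 + 11160)) = -3 + (1782 + (-6069 - 9550*1/6449)*7823) = -3 + (1782 + (-6069 - 9550/6449)*7823) = -3 + (1782 - 39148531/6449*7823) = -3 + (1782 - 306258958013/6449) = -3 - 306247465895/6449 = -306247485242/6449 ≈ -4.7488e+7)
H + 10544 = -306247485242/6449 + 10544 = -306179486986/6449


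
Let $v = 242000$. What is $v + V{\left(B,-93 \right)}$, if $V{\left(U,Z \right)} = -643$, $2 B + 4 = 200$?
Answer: $241357$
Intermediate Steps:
$B = 98$ ($B = -2 + \frac{1}{2} \cdot 200 = -2 + 100 = 98$)
$v + V{\left(B,-93 \right)} = 242000 - 643 = 241357$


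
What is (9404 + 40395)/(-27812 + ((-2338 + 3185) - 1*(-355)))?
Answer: -49799/26610 ≈ -1.8714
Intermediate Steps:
(9404 + 40395)/(-27812 + ((-2338 + 3185) - 1*(-355))) = 49799/(-27812 + (847 + 355)) = 49799/(-27812 + 1202) = 49799/(-26610) = 49799*(-1/26610) = -49799/26610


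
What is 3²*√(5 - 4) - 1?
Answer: 8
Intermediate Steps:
3²*√(5 - 4) - 1 = 9*√1 - 1 = 9*1 - 1 = 9 - 1 = 8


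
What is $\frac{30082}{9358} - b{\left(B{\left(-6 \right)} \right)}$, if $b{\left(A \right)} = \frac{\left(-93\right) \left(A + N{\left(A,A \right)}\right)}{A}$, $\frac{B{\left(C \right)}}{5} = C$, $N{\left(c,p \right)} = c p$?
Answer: $- \frac{12604222}{4679} \approx -2693.8$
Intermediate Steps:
$B{\left(C \right)} = 5 C$
$b{\left(A \right)} = \frac{- 93 A - 93 A^{2}}{A}$ ($b{\left(A \right)} = \frac{\left(-93\right) \left(A + A A\right)}{A} = \frac{\left(-93\right) \left(A + A^{2}\right)}{A} = \frac{- 93 A - 93 A^{2}}{A}$)
$\frac{30082}{9358} - b{\left(B{\left(-6 \right)} \right)} = \frac{30082}{9358} - \left(-93 - 93 \cdot 5 \left(-6\right)\right) = 30082 \cdot \frac{1}{9358} - \left(-93 - -2790\right) = \frac{15041}{4679} - \left(-93 + 2790\right) = \frac{15041}{4679} - 2697 = - \frac{12604222}{4679}$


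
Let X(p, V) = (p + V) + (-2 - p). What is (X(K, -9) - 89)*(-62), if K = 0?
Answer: 6200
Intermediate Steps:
X(p, V) = -2 + V (X(p, V) = (V + p) + (-2 - p) = -2 + V)
(X(K, -9) - 89)*(-62) = ((-2 - 9) - 89)*(-62) = (-11 - 89)*(-62) = -100*(-62) = 6200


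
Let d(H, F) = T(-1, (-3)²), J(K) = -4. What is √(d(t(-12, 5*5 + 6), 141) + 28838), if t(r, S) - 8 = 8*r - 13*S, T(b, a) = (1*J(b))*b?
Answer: √28842 ≈ 169.83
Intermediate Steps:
T(b, a) = -4*b (T(b, a) = (1*(-4))*b = -4*b)
t(r, S) = 8 - 13*S + 8*r (t(r, S) = 8 + (8*r - 13*S) = 8 + (-13*S + 8*r) = 8 - 13*S + 8*r)
d(H, F) = 4 (d(H, F) = -4*(-1) = 4)
√(d(t(-12, 5*5 + 6), 141) + 28838) = √(4 + 28838) = √28842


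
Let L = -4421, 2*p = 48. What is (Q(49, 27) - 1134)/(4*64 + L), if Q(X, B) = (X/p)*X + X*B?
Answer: -991/14280 ≈ -0.069398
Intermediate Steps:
p = 24 (p = (½)*48 = 24)
Q(X, B) = X²/24 + B*X (Q(X, B) = (X/24)*X + X*B = (X*(1/24))*X + B*X = (X/24)*X + B*X = X²/24 + B*X)
(Q(49, 27) - 1134)/(4*64 + L) = ((1/24)*49*(49 + 24*27) - 1134)/(4*64 - 4421) = ((1/24)*49*(49 + 648) - 1134)/(256 - 4421) = ((1/24)*49*697 - 1134)/(-4165) = (34153/24 - 1134)*(-1/4165) = (6937/24)*(-1/4165) = -991/14280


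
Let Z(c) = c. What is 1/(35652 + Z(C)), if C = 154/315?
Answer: 45/1604362 ≈ 2.8049e-5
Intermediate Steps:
C = 22/45 (C = 154*(1/315) = 22/45 ≈ 0.48889)
1/(35652 + Z(C)) = 1/(35652 + 22/45) = 1/(1604362/45) = 45/1604362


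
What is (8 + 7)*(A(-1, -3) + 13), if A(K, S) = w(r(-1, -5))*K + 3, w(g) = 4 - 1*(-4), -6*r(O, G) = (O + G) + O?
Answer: 120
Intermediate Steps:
r(O, G) = -O/3 - G/6 (r(O, G) = -((O + G) + O)/6 = -((G + O) + O)/6 = -(G + 2*O)/6 = -O/3 - G/6)
w(g) = 8 (w(g) = 4 + 4 = 8)
A(K, S) = 3 + 8*K (A(K, S) = 8*K + 3 = 3 + 8*K)
(8 + 7)*(A(-1, -3) + 13) = (8 + 7)*((3 + 8*(-1)) + 13) = 15*((3 - 8) + 13) = 15*(-5 + 13) = 15*8 = 120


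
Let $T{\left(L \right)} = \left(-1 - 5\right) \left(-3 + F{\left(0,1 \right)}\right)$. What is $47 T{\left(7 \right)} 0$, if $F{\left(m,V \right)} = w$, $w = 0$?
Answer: $0$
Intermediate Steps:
$F{\left(m,V \right)} = 0$
$T{\left(L \right)} = 18$ ($T{\left(L \right)} = \left(-1 - 5\right) \left(-3 + 0\right) = \left(-6\right) \left(-3\right) = 18$)
$47 T{\left(7 \right)} 0 = 47 \cdot 18 \cdot 0 = 846 \cdot 0 = 0$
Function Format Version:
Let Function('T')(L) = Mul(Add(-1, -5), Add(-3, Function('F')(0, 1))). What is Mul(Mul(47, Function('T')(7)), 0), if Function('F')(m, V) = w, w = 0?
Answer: 0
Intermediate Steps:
Function('F')(m, V) = 0
Function('T')(L) = 18 (Function('T')(L) = Mul(Add(-1, -5), Add(-3, 0)) = Mul(-6, -3) = 18)
Mul(Mul(47, Function('T')(7)), 0) = Mul(Mul(47, 18), 0) = Mul(846, 0) = 0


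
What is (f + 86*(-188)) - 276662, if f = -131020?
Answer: -423850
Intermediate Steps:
(f + 86*(-188)) - 276662 = (-131020 + 86*(-188)) - 276662 = (-131020 - 16168) - 276662 = -147188 - 276662 = -423850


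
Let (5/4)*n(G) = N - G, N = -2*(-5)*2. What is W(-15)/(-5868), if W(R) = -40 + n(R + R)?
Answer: 0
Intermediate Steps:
N = 20 (N = 10*2 = 20)
n(G) = 16 - 4*G/5 (n(G) = 4*(20 - G)/5 = 16 - 4*G/5)
W(R) = -24 - 8*R/5 (W(R) = -40 + (16 - 4*(R + R)/5) = -40 + (16 - 8*R/5) = -24 - 8*R/5)
W(-15)/(-5868) = (-24 - 8/5*(-15))/(-5868) = (-24 + 24)*(-1/5868) = 0*(-1/5868) = 0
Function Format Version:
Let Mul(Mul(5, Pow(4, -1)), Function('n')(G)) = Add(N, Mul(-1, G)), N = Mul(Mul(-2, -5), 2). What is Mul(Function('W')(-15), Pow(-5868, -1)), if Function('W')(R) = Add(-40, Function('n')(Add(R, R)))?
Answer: 0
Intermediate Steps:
N = 20 (N = Mul(10, 2) = 20)
Function('n')(G) = Add(16, Mul(Rational(-4, 5), G)) (Function('n')(G) = Mul(Rational(4, 5), Add(20, Mul(-1, G))) = Add(16, Mul(Rational(-4, 5), G)))
Function('W')(R) = Add(-24, Mul(Rational(-8, 5), R)) (Function('W')(R) = Add(-40, Add(16, Mul(Rational(-4, 5), Add(R, R)))) = Add(-40, Add(16, Mul(Rational(-4, 5), Mul(2, R)))) = Add(-40, Add(16, Mul(Rational(-8, 5), R))) = Add(-24, Mul(Rational(-8, 5), R)))
Mul(Function('W')(-15), Pow(-5868, -1)) = Mul(Add(-24, Mul(Rational(-8, 5), -15)), Pow(-5868, -1)) = Mul(Add(-24, 24), Rational(-1, 5868)) = Mul(0, Rational(-1, 5868)) = 0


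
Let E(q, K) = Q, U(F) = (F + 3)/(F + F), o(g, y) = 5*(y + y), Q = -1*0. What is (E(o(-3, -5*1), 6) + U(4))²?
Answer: 49/64 ≈ 0.76563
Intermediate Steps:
Q = 0
o(g, y) = 10*y (o(g, y) = 5*(2*y) = 10*y)
U(F) = (3 + F)/(2*F) (U(F) = (3 + F)/((2*F)) = (3 + F)*(1/(2*F)) = (3 + F)/(2*F))
E(q, K) = 0
(E(o(-3, -5*1), 6) + U(4))² = (0 + (½)*(3 + 4)/4)² = (0 + (½)*(¼)*7)² = (0 + 7/8)² = (7/8)² = 49/64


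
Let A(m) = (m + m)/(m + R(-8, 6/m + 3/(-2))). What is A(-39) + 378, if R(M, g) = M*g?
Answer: 127644/335 ≈ 381.03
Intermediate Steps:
A(m) = 2*m/(12 + m - 48/m) (A(m) = (m + m)/(m - 8*(6/m + 3/(-2))) = (2*m)/(m - 8*(6/m + 3*(-½))) = (2*m)/(m - 8*(6/m - 3/2)) = (2*m)/(m - 8*(-3/2 + 6/m)) = (2*m)/(m + (12 - 48/m)) = (2*m)/(12 + m - 48/m) = 2*m/(12 + m - 48/m))
A(-39) + 378 = 2*(-39)²/(-48 + (-39)² + 12*(-39)) + 378 = 2*1521/(-48 + 1521 - 468) + 378 = 2*1521/1005 + 378 = 2*1521*(1/1005) + 378 = 1014/335 + 378 = 127644/335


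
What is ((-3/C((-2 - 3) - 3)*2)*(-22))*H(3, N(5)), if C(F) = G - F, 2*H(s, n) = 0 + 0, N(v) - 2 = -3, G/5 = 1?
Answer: 0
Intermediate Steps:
G = 5 (G = 5*1 = 5)
N(v) = -1 (N(v) = 2 - 3 = -1)
H(s, n) = 0 (H(s, n) = (0 + 0)/2 = (1/2)*0 = 0)
C(F) = 5 - F
((-3/C((-2 - 3) - 3)*2)*(-22))*H(3, N(5)) = ((-3/(5 - ((-2 - 3) - 3))*2)*(-22))*0 = ((-3/(5 - (-5 - 3))*2)*(-22))*0 = ((-3/(5 - 1*(-8))*2)*(-22))*0 = ((-3/(5 + 8)*2)*(-22))*0 = ((-3/13*2)*(-22))*0 = ((-3*1/13*2)*(-22))*0 = (-3/13*2*(-22))*0 = -6/13*(-22)*0 = (132/13)*0 = 0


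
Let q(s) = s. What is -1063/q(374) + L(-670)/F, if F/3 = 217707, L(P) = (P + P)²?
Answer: -22713223/244267254 ≈ -0.092985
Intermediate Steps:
L(P) = 4*P² (L(P) = (2*P)² = 4*P²)
F = 653121 (F = 3*217707 = 653121)
-1063/q(374) + L(-670)/F = -1063/374 + (4*(-670)²)/653121 = -1063*1/374 + (4*448900)*(1/653121) = -1063/374 + 1795600*(1/653121) = -1063/374 + 1795600/653121 = -22713223/244267254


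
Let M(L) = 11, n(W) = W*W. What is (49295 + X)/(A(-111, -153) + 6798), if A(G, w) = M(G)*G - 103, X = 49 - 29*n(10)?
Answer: 1366/161 ≈ 8.4845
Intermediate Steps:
n(W) = W²
X = -2851 (X = 49 - 29*10² = 49 - 29*100 = 49 - 2900 = -2851)
A(G, w) = -103 + 11*G (A(G, w) = 11*G - 103 = -103 + 11*G)
(49295 + X)/(A(-111, -153) + 6798) = (49295 - 2851)/((-103 + 11*(-111)) + 6798) = 46444/((-103 - 1221) + 6798) = 46444/(-1324 + 6798) = 46444/5474 = 46444*(1/5474) = 1366/161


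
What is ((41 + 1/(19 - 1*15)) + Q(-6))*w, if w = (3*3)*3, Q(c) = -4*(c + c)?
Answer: 9639/4 ≈ 2409.8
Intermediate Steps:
Q(c) = -8*c
w = 27 (w = 9*3 = 27)
((41 + 1/(19 - 1*15)) + Q(-6))*w = ((41 + 1/(19 - 1*15)) - 8*(-6))*27 = ((41 + 1/(19 - 15)) + 48)*27 = ((41 + 1/4) + 48)*27 = ((41 + ¼) + 48)*27 = (165/4 + 48)*27 = (357/4)*27 = 9639/4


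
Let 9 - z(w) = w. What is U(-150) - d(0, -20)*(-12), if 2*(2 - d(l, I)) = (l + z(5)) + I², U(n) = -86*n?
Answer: 10500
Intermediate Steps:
z(w) = 9 - w
d(l, I) = -l/2 - I²/2 (d(l, I) = 2 - ((l + (9 - 1*5)) + I²)/2 = 2 - ((l + (9 - 5)) + I²)/2 = 2 - ((l + 4) + I²)/2 = 2 - ((4 + l) + I²)/2 = 2 - (4 + l + I²)/2 = 2 + (-2 - l/2 - I²/2) = -l/2 - I²/2)
U(-150) - d(0, -20)*(-12) = -86*(-150) - (-½*0 - ½*(-20)²)*(-12) = 12900 - (0 - ½*400)*(-12) = 12900 - (0 - 200)*(-12) = 12900 - (-200)*(-12) = 12900 - 1*2400 = 12900 - 2400 = 10500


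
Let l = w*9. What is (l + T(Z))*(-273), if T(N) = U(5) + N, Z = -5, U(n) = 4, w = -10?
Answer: 24843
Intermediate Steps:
l = -90 (l = -10*9 = -90)
T(N) = 4 + N
(l + T(Z))*(-273) = (-90 + (4 - 5))*(-273) = (-90 - 1)*(-273) = -91*(-273) = 24843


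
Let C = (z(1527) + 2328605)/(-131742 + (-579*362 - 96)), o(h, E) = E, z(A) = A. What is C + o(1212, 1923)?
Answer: 163562824/85359 ≈ 1916.2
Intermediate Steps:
C = -582533/85359 (C = (1527 + 2328605)/(-131742 + (-579*362 - 96)) = 2330132/(-131742 + (-209598 - 96)) = 2330132/(-131742 - 209694) = 2330132/(-341436) = 2330132*(-1/341436) = -582533/85359 ≈ -6.8245)
C + o(1212, 1923) = -582533/85359 + 1923 = 163562824/85359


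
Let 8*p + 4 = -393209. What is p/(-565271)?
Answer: 393213/4522168 ≈ 0.086952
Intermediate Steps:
p = -393213/8 (p = -½ + (⅛)*(-393209) = -½ - 393209/8 = -393213/8 ≈ -49152.)
p/(-565271) = -393213/8/(-565271) = -393213/8*(-1/565271) = 393213/4522168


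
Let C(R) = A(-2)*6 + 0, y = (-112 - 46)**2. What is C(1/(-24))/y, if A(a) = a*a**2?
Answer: -12/6241 ≈ -0.0019228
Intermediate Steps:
y = 24964 (y = (-158)**2 = 24964)
A(a) = a**3
C(R) = -48 (C(R) = (-2)**3*6 + 0 = -8*6 + 0 = -48 + 0 = -48)
C(1/(-24))/y = -48/24964 = -48*1/24964 = -12/6241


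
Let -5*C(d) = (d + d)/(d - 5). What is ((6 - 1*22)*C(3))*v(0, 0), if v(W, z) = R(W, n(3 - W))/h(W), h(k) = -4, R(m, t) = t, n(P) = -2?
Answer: -24/5 ≈ -4.8000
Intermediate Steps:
C(d) = -2*d/(5*(-5 + d)) (C(d) = -(d + d)/(5*(d - 5)) = -2*d/(5*(-5 + d)))
v(W, z) = 1/2 (v(W, z) = -2/(-4) = -2*(-1/4) = 1/2)
((6 - 1*22)*C(3))*v(0, 0) = ((6 - 1*22)*(-2*3/(-25 + 5*3)))*(1/2) = ((6 - 22)*(-2*3/(-25 + 15)))*(1/2) = -(-32)*3/(-10)*(1/2) = -(-32)*3*(-1)/10*(1/2) = -16*3/5*(1/2) = -48/5*1/2 = -24/5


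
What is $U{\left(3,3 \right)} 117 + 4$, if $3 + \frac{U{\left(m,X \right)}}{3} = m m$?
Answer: $2110$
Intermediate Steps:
$U{\left(m,X \right)} = -9 + 3 m^{2}$ ($U{\left(m,X \right)} = -9 + 3 m m = -9 + 3 m^{2}$)
$U{\left(3,3 \right)} 117 + 4 = \left(-9 + 3 \cdot 3^{2}\right) 117 + 4 = \left(-9 + 3 \cdot 9\right) 117 + 4 = \left(-9 + 27\right) 117 + 4 = 18 \cdot 117 + 4 = 2106 + 4 = 2110$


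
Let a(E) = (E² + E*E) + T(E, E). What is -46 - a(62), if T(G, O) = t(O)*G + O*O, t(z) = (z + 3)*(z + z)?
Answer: -511298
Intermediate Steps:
t(z) = 2*z*(3 + z) (t(z) = (3 + z)*(2*z) = 2*z*(3 + z))
T(G, O) = O² + 2*G*O*(3 + O) (T(G, O) = (2*O*(3 + O))*G + O*O = 2*G*O*(3 + O) + O² = O² + 2*G*O*(3 + O))
a(E) = 2*E² + E*(E + 2*E*(3 + E)) (a(E) = (E² + E*E) + E*(E + 2*E*(3 + E)) = (E² + E²) + E*(E + 2*E*(3 + E)) = 2*E² + E*(E + 2*E*(3 + E)))
-46 - a(62) = -46 - 62²*(9 + 2*62) = -46 - 3844*(9 + 124) = -46 - 3844*133 = -46 - 1*511252 = -46 - 511252 = -511298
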